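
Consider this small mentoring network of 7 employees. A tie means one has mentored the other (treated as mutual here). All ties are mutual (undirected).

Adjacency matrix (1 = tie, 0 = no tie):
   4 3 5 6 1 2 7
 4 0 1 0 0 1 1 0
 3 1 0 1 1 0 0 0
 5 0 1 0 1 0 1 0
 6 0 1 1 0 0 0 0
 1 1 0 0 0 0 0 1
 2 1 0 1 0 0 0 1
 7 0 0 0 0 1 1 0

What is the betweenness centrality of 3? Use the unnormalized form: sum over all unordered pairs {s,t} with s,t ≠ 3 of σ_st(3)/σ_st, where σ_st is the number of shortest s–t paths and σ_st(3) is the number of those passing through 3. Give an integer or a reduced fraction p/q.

Pairs whose geodesics pass through 3 — 4–5: 1/2; 4–6: 1; 5–1: 1/3; 6–1: 1.
All other pairs contribute 0.
Summing the contributions gives betweenness(3) = 17/6.

17/6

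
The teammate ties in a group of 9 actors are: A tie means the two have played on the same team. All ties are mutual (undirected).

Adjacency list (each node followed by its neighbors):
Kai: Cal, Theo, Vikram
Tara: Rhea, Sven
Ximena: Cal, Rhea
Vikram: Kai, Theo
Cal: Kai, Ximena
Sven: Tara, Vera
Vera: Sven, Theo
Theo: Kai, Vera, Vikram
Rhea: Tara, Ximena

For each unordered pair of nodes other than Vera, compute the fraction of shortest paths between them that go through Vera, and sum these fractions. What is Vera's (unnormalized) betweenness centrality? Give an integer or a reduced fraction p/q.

13/2

Pairs whose geodesics pass through Vera — Vikram–Sven: 1; Vikram–Tara: 1; Theo–Sven: 1; Theo–Tara: 1; Theo–Rhea: 1/2; Sven–Cal: 1/2; Sven–Kai: 1; Tara–Kai: 1/2.
All other pairs contribute 0.
Summing the contributions gives betweenness(Vera) = 13/2.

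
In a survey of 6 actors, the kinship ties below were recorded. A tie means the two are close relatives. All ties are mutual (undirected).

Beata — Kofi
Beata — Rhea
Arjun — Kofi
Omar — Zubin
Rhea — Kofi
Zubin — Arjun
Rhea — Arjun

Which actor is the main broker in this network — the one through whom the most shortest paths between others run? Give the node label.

Unnormalized betweenness of each node: Arjun:6, Beata:0, Kofi:3/2, Omar:0, Rhea:3/2, Zubin:4.
Arjun has the largest value, 6, making it the main broker — the node through which the most shortest paths run.

Arjun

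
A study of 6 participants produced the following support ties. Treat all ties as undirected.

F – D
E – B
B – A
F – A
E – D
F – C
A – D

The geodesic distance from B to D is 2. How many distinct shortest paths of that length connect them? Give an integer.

The shortest distance is 2. The length-2 paths are: B–A–D; B–E–D.
That gives 2 distinct shortest paths.

2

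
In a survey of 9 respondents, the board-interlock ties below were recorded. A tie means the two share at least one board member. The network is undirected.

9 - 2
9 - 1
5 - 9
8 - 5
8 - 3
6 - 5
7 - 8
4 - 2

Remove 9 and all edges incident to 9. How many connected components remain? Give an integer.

3

Without 9, the remaining ties split the others into: {2, 4}; {3, 5, 6, 7, 8}; {1}.
That's 3 separate components.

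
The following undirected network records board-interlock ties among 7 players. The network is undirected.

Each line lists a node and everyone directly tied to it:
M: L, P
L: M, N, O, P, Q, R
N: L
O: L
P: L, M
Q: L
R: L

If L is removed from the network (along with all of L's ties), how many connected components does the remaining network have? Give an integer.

Without L, the remaining ties split the others into: {Q}; {R}; {M, P}; {N}; {O}.
That's 5 separate components.

5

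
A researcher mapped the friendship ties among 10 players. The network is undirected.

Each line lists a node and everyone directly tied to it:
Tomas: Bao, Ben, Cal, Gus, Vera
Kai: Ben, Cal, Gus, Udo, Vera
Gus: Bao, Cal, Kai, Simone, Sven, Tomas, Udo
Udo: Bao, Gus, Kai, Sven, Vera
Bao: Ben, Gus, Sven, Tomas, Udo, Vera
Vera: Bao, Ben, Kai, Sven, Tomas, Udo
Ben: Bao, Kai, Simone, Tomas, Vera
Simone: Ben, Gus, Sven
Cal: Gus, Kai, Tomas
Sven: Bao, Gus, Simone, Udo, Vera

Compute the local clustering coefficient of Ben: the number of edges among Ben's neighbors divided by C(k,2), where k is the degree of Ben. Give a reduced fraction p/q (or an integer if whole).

2/5

Ben's neighbors: Bao, Kai, Simone, Tomas, and Vera (k = 5).
Possible neighbor pairs: C(5,2) = 10. Edges among them: Bao–Tomas, Bao–Vera, Kai–Vera, Tomas–Vera → e = 4.
Clustering(Ben) = 4/10 = 2/5.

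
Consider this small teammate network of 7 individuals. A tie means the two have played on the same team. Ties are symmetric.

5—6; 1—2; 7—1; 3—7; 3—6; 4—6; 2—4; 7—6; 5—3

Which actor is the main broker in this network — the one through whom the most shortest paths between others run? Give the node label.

6

Unnormalized betweenness of each node: 1:3/2, 2:1, 3:1, 4:5/2, 5:0, 6:11/2, 7:7/2.
6 has the largest value, 11/2, making it the main broker — the node through which the most shortest paths run.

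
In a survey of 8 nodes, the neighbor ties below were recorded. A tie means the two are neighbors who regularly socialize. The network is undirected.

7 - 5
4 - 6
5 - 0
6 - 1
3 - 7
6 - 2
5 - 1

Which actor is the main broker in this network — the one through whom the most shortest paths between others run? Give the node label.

Unnormalized betweenness of each node: 0:0, 1:12, 2:0, 3:0, 4:0, 5:14, 6:11, 7:6.
5 has the largest value, 14, making it the main broker — the node through which the most shortest paths run.

5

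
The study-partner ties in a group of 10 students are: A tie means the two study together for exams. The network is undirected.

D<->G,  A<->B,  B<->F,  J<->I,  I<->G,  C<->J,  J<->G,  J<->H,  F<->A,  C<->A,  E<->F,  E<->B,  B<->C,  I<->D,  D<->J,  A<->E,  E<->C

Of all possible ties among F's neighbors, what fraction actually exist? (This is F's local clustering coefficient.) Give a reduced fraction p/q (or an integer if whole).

1

F's neighbors: A, B, and E (k = 3).
Possible neighbor pairs: C(3,2) = 3. Edges among them: A–B, A–E, B–E → e = 3.
Clustering(F) = 3/3 = 1.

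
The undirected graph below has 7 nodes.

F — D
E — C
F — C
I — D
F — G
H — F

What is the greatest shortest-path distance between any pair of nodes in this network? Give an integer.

4

Eccentricity of each node (its greatest distance to any other): C:3, D:3, E:4, F:2, G:3, H:3, I:4.
The maximum eccentricity is 4, realized for instance by the pair E–I via E – C – F – D – I. So the diameter is 4.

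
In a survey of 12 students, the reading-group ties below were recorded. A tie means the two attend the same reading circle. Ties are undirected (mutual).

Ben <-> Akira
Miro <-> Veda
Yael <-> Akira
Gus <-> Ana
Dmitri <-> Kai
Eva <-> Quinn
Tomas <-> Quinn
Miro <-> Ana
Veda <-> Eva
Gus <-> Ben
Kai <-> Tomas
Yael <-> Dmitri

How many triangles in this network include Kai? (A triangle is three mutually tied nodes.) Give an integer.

0

Kai's neighbors are Dmitri and Tomas, but none of them are tied to each other, so no triangle contains Kai.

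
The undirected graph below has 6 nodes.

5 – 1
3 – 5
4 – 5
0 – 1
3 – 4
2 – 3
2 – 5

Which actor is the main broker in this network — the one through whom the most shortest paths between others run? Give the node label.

5

Unnormalized betweenness of each node: 0:0, 1:4, 2:0, 3:1/2, 4:0, 5:13/2.
5 has the largest value, 13/2, making it the main broker — the node through which the most shortest paths run.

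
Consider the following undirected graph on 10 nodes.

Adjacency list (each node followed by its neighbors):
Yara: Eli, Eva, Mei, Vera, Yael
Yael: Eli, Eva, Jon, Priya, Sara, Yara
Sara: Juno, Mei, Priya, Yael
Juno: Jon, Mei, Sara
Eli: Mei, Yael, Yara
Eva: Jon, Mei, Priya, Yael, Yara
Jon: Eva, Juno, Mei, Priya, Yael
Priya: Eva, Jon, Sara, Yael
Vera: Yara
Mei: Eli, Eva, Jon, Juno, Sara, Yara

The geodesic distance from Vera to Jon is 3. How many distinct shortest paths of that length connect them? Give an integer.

3

The shortest distance is 3. The length-3 paths are: Vera–Yara–Yael–Jon; Vera–Yara–Mei–Jon; Vera–Yara–Eva–Jon.
That gives 3 distinct shortest paths.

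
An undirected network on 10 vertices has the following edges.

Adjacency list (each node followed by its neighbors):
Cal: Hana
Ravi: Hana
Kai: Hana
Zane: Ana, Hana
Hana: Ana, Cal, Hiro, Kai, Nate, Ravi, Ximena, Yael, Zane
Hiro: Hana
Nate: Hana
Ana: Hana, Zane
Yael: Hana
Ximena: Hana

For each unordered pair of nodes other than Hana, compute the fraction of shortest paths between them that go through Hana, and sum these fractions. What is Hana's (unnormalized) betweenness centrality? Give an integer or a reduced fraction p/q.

Pairs whose geodesics pass through Hana — Ana–Ximena: 1; Ana–Kai: 1; Ana–Ravi: 1; Ana–Yael: 1; Ana–Nate: 1; Ana–Cal: 1; Ana–Hiro: 1; Ximena–Kai: 1; Ximena–Zane: 1; Ximena–Ravi: 1; Ximena–Yael: 1; Ximena–Nate: 1; Ximena–Cal: 1; Ximena–Hiro: 1 … (+21 more pairs).
All other pairs contribute 0.
Summing the contributions gives betweenness(Hana) = 35.

35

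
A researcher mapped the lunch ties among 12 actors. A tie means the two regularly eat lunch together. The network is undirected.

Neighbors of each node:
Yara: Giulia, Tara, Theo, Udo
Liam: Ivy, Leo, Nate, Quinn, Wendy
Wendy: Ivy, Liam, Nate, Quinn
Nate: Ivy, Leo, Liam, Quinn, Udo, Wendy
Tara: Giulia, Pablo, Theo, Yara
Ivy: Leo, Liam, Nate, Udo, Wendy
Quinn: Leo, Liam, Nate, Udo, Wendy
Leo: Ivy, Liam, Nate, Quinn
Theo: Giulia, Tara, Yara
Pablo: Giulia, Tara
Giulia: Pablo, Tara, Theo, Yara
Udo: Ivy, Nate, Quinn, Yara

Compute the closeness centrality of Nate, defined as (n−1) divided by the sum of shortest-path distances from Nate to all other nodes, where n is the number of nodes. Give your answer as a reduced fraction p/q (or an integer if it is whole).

11/21

Distances from Nate: Giulia:3, Ivy:1, Leo:1, Liam:1, Pablo:4, Quinn:1, Tara:3, Theo:3, Udo:1, Wendy:1, Yara:2. Sum = 21.
n = 12, so closeness = 11/21.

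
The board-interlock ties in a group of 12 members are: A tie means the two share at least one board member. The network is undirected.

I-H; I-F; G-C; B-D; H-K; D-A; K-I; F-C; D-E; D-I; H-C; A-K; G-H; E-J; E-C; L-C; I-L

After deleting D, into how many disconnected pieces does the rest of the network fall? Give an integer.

Without D, the remaining ties split the others into: {B}; {A, C, E, F, G, H, I, J, K, L}.
That's 2 separate components.

2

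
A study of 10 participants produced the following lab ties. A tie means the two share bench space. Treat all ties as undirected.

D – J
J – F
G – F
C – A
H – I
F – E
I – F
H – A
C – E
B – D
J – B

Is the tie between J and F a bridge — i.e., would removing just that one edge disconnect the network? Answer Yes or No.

Without the J–F edge there is no alternate route between J and F, so the network disconnects. It is a bridge.

Yes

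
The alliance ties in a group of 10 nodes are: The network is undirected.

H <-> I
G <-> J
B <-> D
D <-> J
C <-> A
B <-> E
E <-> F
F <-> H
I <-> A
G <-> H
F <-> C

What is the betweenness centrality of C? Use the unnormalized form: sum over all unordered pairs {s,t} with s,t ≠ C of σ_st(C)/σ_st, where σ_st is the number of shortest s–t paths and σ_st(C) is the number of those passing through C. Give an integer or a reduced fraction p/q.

Pairs whose geodesics pass through C — B–A: 1; D–A: 1/2; A–F: 1; A–E: 1.
All other pairs contribute 0.
Summing the contributions gives betweenness(C) = 7/2.

7/2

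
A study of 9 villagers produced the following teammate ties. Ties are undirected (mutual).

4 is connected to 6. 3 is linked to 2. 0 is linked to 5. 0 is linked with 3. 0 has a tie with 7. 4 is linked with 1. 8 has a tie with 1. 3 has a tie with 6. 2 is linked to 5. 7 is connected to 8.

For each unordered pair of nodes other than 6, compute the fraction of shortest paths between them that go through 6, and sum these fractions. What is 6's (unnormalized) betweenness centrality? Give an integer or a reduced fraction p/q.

6

Pairs whose geodesics pass through 6 — 0–4: 1; 5–4: 2/2; 2–4: 1; 2–1: 1; 3–4: 1; 3–1: 1.
All other pairs contribute 0.
Summing the contributions gives betweenness(6) = 6.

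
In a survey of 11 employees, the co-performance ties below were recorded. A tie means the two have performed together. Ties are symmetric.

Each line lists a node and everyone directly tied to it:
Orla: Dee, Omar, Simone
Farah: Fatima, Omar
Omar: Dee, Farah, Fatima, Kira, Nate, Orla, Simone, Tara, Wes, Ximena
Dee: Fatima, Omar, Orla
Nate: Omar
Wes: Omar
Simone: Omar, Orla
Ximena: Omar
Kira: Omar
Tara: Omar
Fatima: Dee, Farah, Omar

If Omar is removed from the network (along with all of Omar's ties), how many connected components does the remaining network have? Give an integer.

Without Omar, the remaining ties split the others into: {Nate}; {Wes}; {Dee, Farah, Fatima, Orla, Simone}; {Kira}; {Tara}; {Ximena}.
That's 6 separate components.

6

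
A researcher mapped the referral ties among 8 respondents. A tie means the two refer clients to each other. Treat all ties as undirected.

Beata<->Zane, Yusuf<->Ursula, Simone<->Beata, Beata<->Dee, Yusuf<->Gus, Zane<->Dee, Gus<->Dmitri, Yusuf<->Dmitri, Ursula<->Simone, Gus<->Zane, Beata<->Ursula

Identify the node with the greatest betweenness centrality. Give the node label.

Beata

Unnormalized betweenness of each node: Beata:5, Dee:0, Dmitri:0, Gus:4, Simone:0, Ursula:9/2, Yusuf:4, Zane:9/2.
Beata has the largest value, 5, making it the main broker — the node through which the most shortest paths run.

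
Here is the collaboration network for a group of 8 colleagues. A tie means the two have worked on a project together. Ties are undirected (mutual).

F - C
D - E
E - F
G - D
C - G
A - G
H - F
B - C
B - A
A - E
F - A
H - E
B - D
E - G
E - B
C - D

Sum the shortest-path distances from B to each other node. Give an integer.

10

Distances from B: A:1, C:1, D:1, E:1, F:2, G:2, H:2.
Sum = 1 + 1 + 1 + 1 + 2 + 2 + 2 = 10.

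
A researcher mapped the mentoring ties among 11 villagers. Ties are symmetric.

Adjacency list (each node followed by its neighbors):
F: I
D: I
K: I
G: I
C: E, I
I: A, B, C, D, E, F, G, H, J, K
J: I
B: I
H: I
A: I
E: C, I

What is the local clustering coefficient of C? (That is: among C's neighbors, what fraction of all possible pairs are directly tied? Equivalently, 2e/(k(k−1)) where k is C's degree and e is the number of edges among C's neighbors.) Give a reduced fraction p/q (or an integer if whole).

C's neighbors: E and I (k = 2).
Possible neighbor pairs: C(2,2) = 1. Edges among them: E–I → e = 1.
Clustering(C) = 1/1.

1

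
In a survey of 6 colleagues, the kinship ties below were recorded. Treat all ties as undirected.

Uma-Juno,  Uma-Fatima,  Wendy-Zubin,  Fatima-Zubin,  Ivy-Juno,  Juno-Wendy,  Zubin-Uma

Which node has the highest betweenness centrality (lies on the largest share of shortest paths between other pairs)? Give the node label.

Juno

Unnormalized betweenness of each node: Fatima:0, Ivy:0, Juno:9/2, Uma:3, Wendy:1, Zubin:3/2.
Juno has the largest value, 9/2, making it the main broker — the node through which the most shortest paths run.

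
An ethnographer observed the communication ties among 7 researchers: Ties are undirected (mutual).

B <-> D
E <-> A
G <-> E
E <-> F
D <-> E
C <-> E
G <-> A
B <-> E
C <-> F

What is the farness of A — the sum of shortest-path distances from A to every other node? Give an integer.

Distances from A: B:2, C:2, D:2, E:1, F:2, G:1.
Sum = 2 + 2 + 2 + 1 + 2 + 1 = 10.

10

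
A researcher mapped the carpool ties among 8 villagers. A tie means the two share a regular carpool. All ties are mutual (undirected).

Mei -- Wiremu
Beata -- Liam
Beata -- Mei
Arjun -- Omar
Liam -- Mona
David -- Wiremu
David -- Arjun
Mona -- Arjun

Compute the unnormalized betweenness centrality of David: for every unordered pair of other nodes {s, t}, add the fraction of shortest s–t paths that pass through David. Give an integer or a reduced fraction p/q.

Pairs whose geodesics pass through David — Mei–Arjun: 1; Mei–Omar: 1; Arjun–Wiremu: 1; Omar–Wiremu: 1; Wiremu–Mona: 1.
All other pairs contribute 0.
Summing the contributions gives betweenness(David) = 5.

5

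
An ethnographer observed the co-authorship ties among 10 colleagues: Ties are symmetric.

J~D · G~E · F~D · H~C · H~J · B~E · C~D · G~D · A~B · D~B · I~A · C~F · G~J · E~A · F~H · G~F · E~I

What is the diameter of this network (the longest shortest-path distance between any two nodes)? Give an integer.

Eccentricity of each node (its greatest distance to any other): A:4, B:3, C:4, D:3, E:3, F:3, G:2, H:4, I:4, J:3.
The maximum eccentricity is 4, realized for instance by the pair I–H via I – E – G – F – H. So the diameter is 4.

4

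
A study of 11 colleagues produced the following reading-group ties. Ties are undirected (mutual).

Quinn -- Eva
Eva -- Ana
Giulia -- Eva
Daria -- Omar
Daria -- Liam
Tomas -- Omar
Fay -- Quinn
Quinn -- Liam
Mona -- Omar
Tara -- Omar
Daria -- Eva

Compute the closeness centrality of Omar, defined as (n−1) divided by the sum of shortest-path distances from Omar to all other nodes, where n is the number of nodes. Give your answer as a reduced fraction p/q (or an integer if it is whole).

Distances from Omar: Ana:3, Daria:1, Eva:2, Fay:4, Giulia:3, Liam:2, Mona:1, Quinn:3, Tara:1, Tomas:1. Sum = 21.
n = 11, so closeness = 10/21.

10/21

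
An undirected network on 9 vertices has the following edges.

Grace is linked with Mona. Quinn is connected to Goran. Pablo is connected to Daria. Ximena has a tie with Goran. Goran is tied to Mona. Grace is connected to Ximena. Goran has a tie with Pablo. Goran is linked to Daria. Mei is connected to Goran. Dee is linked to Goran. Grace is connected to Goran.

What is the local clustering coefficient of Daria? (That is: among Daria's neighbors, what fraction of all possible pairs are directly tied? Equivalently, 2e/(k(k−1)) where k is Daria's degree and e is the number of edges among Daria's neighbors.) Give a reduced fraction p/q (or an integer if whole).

1

Daria's neighbors: Goran and Pablo (k = 2).
Possible neighbor pairs: C(2,2) = 1. Edges among them: Goran–Pablo → e = 1.
Clustering(Daria) = 1/1.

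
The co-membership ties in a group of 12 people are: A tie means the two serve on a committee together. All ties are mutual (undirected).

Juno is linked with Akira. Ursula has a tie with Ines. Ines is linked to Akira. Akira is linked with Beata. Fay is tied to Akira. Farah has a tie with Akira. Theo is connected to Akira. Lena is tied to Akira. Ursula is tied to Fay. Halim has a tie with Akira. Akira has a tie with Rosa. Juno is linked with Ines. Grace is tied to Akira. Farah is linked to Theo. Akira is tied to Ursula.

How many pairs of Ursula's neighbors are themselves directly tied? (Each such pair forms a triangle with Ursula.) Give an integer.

Ursula's neighbors: Akira, Fay, and Ines.
Neighbor pairs that are themselves tied: Ursula–Akira–Fay; Ursula–Akira–Ines. Each forms one triangle with Ursula, for 2 in total.

2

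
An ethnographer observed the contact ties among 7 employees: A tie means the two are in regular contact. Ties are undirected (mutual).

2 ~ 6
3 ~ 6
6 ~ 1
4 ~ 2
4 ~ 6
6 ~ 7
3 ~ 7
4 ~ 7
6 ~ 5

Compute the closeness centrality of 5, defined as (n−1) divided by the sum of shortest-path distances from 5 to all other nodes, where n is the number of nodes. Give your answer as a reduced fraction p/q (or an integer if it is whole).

Distances from 5: 1:2, 2:2, 3:2, 4:2, 6:1, 7:2. Sum = 11.
n = 7, so closeness = 6/11.

6/11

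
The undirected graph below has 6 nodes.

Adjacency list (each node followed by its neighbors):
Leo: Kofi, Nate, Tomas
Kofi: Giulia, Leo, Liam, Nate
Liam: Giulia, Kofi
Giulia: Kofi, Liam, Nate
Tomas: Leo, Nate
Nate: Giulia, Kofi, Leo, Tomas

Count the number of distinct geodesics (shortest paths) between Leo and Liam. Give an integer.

The shortest distance is 2, and the only length-2 path is Leo–Kofi–Liam. So there is exactly 1 shortest path.

1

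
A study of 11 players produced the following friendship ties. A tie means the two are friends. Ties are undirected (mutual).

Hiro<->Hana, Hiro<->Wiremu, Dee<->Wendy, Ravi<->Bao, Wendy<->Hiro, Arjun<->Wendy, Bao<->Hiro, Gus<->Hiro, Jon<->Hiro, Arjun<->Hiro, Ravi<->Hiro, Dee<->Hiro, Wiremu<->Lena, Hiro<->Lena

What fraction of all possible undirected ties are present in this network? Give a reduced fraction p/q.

There are 14 edges and 11 nodes, so the maximum possible is C(11,2) = 55.
Density = 14/55.

14/55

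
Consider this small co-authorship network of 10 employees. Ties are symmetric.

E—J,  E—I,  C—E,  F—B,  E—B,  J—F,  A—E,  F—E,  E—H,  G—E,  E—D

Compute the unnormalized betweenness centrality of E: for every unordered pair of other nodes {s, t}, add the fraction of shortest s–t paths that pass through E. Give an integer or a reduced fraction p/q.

Pairs whose geodesics pass through E — H–D: 1; H–F: 1; H–B: 1; H–C: 1; H–J: 1; H–G: 1; H–I: 1; H–A: 1; D–F: 1; D–B: 1; D–C: 1; D–J: 1; D–G: 1; D–I: 1 … (+20 more pairs).
All other pairs contribute 0.
Summing the contributions gives betweenness(E) = 67/2.

67/2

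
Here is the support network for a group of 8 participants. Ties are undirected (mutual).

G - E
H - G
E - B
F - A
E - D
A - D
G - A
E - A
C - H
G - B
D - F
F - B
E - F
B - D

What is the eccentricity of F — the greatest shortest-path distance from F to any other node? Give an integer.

4

Distances from F: A:1, B:1, C:4, D:1, E:1, G:2, H:3.
The largest is 4 (to C), so the eccentricity of F is 4.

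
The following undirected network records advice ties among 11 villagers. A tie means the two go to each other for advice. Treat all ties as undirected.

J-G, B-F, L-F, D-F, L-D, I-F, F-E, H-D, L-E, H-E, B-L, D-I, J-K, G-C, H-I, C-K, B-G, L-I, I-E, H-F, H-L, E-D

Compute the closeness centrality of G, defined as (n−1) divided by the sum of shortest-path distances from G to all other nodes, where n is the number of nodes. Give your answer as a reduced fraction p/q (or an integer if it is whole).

Distances from G: B:1, C:1, D:3, E:3, F:2, H:3, I:3, J:1, K:2, L:2. Sum = 21.
n = 11, so closeness = 10/21.

10/21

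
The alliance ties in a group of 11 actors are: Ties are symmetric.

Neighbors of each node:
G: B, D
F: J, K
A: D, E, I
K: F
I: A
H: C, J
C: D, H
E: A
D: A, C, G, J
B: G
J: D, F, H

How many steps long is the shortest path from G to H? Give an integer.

One shortest route is G – D – C – H, which uses 3 edges, and at distance 2 from G we only reach {A, C, J}, which does not include H. So d(G,H) = 3.

3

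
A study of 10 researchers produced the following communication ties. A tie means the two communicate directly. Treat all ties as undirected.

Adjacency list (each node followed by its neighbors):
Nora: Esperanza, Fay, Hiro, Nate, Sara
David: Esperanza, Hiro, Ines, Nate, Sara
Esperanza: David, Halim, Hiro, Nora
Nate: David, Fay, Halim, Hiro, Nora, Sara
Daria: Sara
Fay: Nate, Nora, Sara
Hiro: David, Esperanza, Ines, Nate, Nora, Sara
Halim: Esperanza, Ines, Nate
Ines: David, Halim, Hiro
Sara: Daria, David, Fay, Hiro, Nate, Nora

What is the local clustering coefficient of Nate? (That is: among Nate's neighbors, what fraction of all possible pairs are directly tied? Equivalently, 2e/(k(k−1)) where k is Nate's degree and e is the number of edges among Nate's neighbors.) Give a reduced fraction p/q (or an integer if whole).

Nate's neighbors: David, Fay, Halim, Hiro, Nora, and Sara (k = 6).
Possible neighbor pairs: C(6,2) = 15. Edges among them: David–Hiro, David–Sara, Fay–Nora, Fay–Sara, Hiro–Nora, Hiro–Sara, Nora–Sara → e = 7.
Clustering(Nate) = 7/15.

7/15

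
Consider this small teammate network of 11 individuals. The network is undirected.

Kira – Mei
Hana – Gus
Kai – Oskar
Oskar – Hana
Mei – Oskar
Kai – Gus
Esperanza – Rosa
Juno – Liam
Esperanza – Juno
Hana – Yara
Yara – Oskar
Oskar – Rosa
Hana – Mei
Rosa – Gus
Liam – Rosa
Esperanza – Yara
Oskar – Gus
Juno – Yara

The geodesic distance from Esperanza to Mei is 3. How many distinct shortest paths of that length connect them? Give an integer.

3

The shortest distance is 3. The length-3 paths are: Esperanza–Rosa–Oskar–Mei; Esperanza–Yara–Oskar–Mei; Esperanza–Yara–Hana–Mei.
That gives 3 distinct shortest paths.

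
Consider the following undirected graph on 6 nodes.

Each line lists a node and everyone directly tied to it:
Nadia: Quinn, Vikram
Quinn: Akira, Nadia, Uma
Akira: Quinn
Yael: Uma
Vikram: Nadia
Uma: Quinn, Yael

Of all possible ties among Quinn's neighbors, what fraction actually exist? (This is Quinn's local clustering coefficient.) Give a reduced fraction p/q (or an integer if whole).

Quinn's neighbors: Akira, Nadia, and Uma (k = 3).
Possible neighbor pairs: C(3,2) = 3. Edges among them: none → e = 0.
Clustering(Quinn) = 0/3 = 0.

0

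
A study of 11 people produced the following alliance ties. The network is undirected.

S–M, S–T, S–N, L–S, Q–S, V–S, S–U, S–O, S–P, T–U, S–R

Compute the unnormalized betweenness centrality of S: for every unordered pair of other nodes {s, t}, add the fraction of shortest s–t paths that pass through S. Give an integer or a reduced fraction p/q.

Pairs whose geodesics pass through S — P–R: 1; P–L: 1; P–U: 1; P–M: 1; P–N: 1; P–O: 1; P–T: 1; P–Q: 1; P–V: 1; R–L: 1; R–U: 1; R–M: 1; R–N: 1; R–O: 1 … (+30 more pairs).
All other pairs contribute 0.
Summing the contributions gives betweenness(S) = 44.

44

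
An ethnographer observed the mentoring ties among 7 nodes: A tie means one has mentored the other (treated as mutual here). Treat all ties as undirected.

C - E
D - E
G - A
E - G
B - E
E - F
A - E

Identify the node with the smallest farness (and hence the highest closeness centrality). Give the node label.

E

Farness (sum of distances to all others) for each node — A:10, B:11, C:11, D:11, E:6, F:11, G:10.
The smallest farness is 6, for E, so E has the highest closeness.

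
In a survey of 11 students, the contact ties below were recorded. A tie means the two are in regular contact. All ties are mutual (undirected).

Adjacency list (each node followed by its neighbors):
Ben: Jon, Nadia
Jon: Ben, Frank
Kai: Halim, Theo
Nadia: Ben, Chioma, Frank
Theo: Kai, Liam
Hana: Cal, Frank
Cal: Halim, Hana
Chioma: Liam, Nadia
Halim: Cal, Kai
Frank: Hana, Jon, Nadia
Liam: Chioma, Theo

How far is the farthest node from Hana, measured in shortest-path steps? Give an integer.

4

Distances from Hana: Ben:3, Cal:1, Chioma:3, Frank:1, Halim:2, Jon:2, Kai:3, Liam:4, Nadia:2, Theo:4.
The largest is 4 (to Liam and Theo), so the eccentricity of Hana is 4.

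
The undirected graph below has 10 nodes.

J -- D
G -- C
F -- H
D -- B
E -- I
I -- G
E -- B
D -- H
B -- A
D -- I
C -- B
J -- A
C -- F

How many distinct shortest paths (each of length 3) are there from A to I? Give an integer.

The shortest distance is 3. The length-3 paths are: A–J–D–I; A–B–D–I; A–B–E–I.
That gives 3 distinct shortest paths.

3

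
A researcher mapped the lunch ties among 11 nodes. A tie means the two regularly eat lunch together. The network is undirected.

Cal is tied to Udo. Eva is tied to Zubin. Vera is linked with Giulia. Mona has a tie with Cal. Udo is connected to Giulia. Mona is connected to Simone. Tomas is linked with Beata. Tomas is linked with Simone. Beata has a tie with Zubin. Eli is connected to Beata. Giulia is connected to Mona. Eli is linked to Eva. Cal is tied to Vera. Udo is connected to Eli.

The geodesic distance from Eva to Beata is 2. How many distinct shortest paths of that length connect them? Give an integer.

The shortest distance is 2. The length-2 paths are: Eva–Zubin–Beata; Eva–Eli–Beata.
That gives 2 distinct shortest paths.

2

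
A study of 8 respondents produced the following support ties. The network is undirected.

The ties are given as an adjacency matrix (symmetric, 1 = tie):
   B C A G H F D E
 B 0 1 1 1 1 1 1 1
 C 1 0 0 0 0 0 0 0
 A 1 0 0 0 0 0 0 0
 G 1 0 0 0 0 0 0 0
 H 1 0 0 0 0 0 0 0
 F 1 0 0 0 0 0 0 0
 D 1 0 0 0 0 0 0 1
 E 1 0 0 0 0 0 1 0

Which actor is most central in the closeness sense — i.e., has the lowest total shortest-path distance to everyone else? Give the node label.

B

Farness (sum of distances to all others) for each node — A:13, B:7, C:13, D:12, E:12, F:13, G:13, H:13.
The smallest farness is 7, for B, so B has the highest closeness.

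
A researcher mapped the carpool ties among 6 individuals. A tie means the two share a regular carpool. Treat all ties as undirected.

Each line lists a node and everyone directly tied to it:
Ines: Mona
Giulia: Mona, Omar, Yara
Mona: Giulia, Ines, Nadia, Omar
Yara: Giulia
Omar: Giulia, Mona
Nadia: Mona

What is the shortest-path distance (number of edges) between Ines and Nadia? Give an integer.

One shortest route is Ines – Mona – Nadia, which uses 2 edges, and Ines and Nadia are not directly tied, so nothing shorter exists. So d(Ines,Nadia) = 2.

2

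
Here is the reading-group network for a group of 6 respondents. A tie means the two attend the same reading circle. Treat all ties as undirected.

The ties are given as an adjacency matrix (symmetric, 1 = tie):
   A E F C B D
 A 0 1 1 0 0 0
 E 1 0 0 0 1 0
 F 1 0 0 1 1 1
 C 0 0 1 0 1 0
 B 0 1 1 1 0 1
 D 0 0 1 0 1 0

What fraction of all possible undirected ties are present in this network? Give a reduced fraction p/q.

8/15

There are 8 edges and 6 nodes, so the maximum possible is C(6,2) = 15.
Density = 8/15.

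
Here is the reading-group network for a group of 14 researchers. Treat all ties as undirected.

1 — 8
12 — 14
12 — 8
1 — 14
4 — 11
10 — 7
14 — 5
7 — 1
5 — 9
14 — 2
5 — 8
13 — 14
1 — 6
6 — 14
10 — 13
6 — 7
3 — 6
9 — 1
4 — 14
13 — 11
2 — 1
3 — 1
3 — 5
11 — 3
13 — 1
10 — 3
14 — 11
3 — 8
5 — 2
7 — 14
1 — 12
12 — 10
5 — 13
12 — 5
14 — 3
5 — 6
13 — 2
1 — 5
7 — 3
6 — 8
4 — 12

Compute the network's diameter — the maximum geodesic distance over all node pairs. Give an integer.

Eccentricity of each node (its greatest distance to any other): 1:2, 2:2, 3:2, 4:3, 5:2, 6:2, 7:2, 8:2, 9:3, 10:3, 11:3, 12:2, 13:2, 14:2.
The maximum eccentricity is 3, realized for instance by the pair 9–10 via 9 – 1 – 7 – 10. So the diameter is 3.

3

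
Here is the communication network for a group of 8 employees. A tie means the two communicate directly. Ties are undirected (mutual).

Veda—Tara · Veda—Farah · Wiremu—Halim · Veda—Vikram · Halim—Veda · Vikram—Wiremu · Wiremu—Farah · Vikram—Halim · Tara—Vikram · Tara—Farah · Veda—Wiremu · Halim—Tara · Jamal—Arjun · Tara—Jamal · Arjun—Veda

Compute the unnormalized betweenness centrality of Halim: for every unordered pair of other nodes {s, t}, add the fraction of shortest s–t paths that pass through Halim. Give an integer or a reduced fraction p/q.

Pairs whose geodesics pass through Halim — Jamal–Wiremu: 1/5; Wiremu–Tara: 1/4.
All other pairs contribute 0.
Summing the contributions gives betweenness(Halim) = 9/20.

9/20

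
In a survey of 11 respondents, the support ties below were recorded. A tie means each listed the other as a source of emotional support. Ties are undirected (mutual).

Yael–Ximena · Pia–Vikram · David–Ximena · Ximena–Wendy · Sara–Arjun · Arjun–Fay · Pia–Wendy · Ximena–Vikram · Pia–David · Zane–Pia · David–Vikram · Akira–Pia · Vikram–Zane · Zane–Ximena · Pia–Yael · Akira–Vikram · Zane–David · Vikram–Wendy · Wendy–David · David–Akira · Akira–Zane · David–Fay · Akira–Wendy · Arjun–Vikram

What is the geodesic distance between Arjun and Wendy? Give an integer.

One shortest route is Arjun – Vikram – Wendy, which uses 2 edges, and Arjun and Wendy are not directly tied, so nothing shorter exists. So d(Arjun,Wendy) = 2.

2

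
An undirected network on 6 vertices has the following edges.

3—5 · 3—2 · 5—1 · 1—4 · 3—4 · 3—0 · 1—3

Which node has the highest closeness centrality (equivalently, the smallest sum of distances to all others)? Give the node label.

Farness (sum of distances to all others) for each node — 0:9, 1:7, 2:9, 3:5, 4:8, 5:8.
The smallest farness is 5, for 3, so 3 has the highest closeness.

3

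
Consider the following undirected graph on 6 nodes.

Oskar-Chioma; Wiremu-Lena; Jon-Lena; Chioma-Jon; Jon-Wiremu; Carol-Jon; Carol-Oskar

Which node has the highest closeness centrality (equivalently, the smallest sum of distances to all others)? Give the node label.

Farness (sum of distances to all others) for each node — Carol:8, Chioma:8, Jon:6, Lena:9, Oskar:10, Wiremu:9.
The smallest farness is 6, for Jon, so Jon has the highest closeness.

Jon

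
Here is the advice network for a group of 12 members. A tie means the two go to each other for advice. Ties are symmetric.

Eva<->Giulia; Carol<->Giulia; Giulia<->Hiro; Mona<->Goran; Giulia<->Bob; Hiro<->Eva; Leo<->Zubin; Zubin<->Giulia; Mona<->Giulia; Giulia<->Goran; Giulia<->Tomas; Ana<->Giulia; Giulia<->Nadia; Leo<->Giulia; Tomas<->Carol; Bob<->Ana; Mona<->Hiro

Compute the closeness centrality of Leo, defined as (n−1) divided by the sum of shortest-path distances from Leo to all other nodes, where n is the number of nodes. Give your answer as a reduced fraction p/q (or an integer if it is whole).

11/20

Distances from Leo: Ana:2, Bob:2, Carol:2, Eva:2, Giulia:1, Goran:2, Hiro:2, Mona:2, Nadia:2, Tomas:2, Zubin:1. Sum = 20.
n = 12, so closeness = 11/20.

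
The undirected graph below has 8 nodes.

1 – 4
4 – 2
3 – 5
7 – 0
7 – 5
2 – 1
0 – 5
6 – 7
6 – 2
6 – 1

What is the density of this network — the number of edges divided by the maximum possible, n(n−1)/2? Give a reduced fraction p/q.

There are 10 edges and 8 nodes, so the maximum possible is C(8,2) = 28.
Density = 10/28 = 5/14.

5/14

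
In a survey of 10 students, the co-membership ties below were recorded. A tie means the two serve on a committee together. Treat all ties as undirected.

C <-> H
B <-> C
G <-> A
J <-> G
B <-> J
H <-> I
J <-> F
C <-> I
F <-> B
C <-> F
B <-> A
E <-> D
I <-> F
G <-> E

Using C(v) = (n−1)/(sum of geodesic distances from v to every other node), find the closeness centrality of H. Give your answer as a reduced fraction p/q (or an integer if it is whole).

1/3

Distances from H: A:3, B:2, C:1, D:6, E:5, F:2, G:4, I:1, J:3. Sum = 27.
n = 10, so closeness = 9/27 = 1/3.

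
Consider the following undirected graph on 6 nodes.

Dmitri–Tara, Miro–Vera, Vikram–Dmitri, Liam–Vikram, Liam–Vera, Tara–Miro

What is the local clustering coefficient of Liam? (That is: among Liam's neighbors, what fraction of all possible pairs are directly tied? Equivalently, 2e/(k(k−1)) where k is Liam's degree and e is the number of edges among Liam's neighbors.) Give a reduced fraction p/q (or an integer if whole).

Liam's neighbors: Vera and Vikram (k = 2).
Possible neighbor pairs: C(2,2) = 1. Edges among them: none → e = 0.
Clustering(Liam) = 0/1.

0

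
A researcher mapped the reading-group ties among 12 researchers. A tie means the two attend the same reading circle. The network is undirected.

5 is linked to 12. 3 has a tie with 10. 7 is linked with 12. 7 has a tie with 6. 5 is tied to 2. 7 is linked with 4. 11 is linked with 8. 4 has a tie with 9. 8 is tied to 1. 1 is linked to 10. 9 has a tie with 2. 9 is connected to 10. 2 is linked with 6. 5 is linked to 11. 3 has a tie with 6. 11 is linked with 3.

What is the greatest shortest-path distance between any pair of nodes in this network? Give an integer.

Eccentricity of each node (its greatest distance to any other): 1:4, 2:3, 3:3, 4:4, 5:3, 6:3, 7:4, 8:4, 9:3, 10:4, 11:4, 12:4.
The maximum eccentricity is 4, realized for instance by the pair 12–10 via 12 – 5 – 11 – 3 – 10. So the diameter is 4.

4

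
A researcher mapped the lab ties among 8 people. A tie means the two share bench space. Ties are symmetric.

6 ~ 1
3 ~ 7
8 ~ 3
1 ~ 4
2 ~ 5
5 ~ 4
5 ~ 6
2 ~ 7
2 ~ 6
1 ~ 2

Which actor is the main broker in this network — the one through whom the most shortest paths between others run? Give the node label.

2

Unnormalized betweenness of each node: 1:5/2, 2:37/3, 3:6, 4:1/3, 5:5/2, 6:1/3, 7:10, 8:0.
2 has the largest value, 37/3, making it the main broker — the node through which the most shortest paths run.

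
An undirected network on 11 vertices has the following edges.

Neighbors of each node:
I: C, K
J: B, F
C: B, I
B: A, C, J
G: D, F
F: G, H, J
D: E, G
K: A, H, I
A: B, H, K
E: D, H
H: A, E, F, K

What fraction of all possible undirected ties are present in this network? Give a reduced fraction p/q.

There are 14 edges and 11 nodes, so the maximum possible is C(11,2) = 55.
Density = 14/55.

14/55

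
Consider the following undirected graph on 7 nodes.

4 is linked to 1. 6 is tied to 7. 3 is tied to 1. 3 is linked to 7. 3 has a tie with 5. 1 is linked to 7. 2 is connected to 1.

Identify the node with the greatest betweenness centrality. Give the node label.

Unnormalized betweenness of each node: 1:9, 2:0, 3:5, 4:0, 5:0, 6:0, 7:5.
1 has the largest value, 9, making it the main broker — the node through which the most shortest paths run.

1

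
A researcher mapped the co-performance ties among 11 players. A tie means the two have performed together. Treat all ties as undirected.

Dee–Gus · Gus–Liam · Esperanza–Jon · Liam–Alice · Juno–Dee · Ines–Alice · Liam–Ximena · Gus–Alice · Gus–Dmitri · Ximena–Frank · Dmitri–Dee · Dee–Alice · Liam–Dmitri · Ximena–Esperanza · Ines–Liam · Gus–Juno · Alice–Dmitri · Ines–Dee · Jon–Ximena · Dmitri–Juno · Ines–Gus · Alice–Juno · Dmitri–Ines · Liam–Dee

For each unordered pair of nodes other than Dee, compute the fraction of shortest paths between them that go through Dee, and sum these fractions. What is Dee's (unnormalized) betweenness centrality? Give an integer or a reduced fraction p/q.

Pairs whose geodesics pass through Dee — Juno–Liam: 1/4; Juno–Ines: 1/4; Juno–Esperanza: 1/4; Juno–Frank: 1/4; Juno–Jon: 1/4; Juno–Ximena: 1/4.
All other pairs contribute 0.
Summing the contributions gives betweenness(Dee) = 3/2.

3/2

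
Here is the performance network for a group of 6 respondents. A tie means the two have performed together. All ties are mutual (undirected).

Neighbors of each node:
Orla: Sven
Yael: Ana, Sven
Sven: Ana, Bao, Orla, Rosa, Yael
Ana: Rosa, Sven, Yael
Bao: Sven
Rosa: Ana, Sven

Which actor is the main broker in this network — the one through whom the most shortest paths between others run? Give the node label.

Sven

Unnormalized betweenness of each node: Ana:1/2, Bao:0, Orla:0, Rosa:0, Sven:15/2, Yael:0.
Sven has the largest value, 15/2, making it the main broker — the node through which the most shortest paths run.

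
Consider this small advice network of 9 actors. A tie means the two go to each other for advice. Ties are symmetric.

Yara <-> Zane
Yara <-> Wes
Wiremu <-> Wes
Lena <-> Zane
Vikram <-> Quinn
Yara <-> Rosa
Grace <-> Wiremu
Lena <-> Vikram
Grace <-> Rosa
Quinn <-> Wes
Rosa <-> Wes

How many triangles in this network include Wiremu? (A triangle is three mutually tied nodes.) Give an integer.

Wiremu's neighbors are Grace and Wes, but none of them are tied to each other, so no triangle contains Wiremu.

0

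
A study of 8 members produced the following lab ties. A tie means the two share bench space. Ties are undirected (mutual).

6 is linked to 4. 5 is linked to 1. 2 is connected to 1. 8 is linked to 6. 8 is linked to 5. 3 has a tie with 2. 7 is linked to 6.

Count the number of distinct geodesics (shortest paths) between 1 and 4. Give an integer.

1

The shortest distance is 4, and the only length-4 path is 1–5–8–6–4. So there is exactly 1 shortest path.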